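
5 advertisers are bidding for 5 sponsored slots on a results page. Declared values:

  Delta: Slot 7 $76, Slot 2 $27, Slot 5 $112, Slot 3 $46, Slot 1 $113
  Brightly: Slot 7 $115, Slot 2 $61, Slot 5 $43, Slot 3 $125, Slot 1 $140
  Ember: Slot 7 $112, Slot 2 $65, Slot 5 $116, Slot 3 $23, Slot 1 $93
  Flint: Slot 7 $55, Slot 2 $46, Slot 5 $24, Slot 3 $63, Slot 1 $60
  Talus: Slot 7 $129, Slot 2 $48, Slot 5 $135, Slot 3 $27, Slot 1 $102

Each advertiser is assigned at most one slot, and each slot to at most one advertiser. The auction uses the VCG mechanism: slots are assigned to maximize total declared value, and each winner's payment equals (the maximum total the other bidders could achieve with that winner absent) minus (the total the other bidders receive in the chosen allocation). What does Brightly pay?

Efficient allocation: Delta→Slot 1 ($113), Brightly→Slot 3 ($125), Ember→Slot 7 ($112), Flint→Slot 2 ($46), Talus→Slot 5 ($135); total welfare W = $531.
Brightly receives Slot 3 at value $125, so the others get W − 125 = $406.
Without Brightly: best allocation of the remaining 4 bidders over all 5 slots is Delta→Slot 1 ($113), Ember→Slot 7 ($112), Flint→Slot 3 ($63), Talus→Slot 5 ($135), total $423.
VCG payment = (others' best without Brightly) − (others' welfare with Brightly) = 423 − 406 = $17.

Brightly pays $17.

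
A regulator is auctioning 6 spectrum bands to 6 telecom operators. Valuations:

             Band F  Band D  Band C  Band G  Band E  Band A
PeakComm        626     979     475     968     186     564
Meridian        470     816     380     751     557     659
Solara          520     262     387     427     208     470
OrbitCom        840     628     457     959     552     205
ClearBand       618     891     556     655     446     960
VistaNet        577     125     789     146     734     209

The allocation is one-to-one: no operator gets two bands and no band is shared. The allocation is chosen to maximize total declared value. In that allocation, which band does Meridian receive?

This is the linear assignment problem.
Optimal: PeakComm→Band D ($979M), Meridian→Band E ($557M), Solara→Band F ($520M), OrbitCom→Band G ($959M), ClearBand→Band A ($960M), VistaNet→Band C ($789M) — total 979+557+520+959+960+789 = $4764M.
Column-greedy (each band in turn goes to its best remaining operator) gives $4275M, worse by 489.
Meridian's own top band is Band D ($816M), but forcing Meridian→Band D and reassigning the rest optimally gives only $4705M — worse by 59.

Meridian receives Band E.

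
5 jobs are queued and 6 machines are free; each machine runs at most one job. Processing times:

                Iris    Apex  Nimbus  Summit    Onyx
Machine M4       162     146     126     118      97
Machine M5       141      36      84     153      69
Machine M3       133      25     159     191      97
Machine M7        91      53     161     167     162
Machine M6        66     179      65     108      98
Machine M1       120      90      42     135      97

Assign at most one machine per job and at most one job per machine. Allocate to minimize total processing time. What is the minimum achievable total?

This is a one-to-one assignment (minimum-cost bipartite matching).
Optimal: Iris→Machine M6 (66 min), Apex→Machine M3 (25 min), Nimbus→Machine M1 (42 min), Summit→Machine M4 (118 min), Onyx→Machine M5 (69 min) — total 66+25+42+118+69 = 320 min.
Column-greedy (each machine in turn goes to its cheapest remaining job) gives 535 min, worse by 215.
Next-best assignment: Iris→Machine M7, Apex→Machine M3, Nimbus→Machine M1, Summit→Machine M6, Onyx→Machine M5 = 335 min.
Checked against all permutations: 320 min is optimal.

Minimum total: 320 min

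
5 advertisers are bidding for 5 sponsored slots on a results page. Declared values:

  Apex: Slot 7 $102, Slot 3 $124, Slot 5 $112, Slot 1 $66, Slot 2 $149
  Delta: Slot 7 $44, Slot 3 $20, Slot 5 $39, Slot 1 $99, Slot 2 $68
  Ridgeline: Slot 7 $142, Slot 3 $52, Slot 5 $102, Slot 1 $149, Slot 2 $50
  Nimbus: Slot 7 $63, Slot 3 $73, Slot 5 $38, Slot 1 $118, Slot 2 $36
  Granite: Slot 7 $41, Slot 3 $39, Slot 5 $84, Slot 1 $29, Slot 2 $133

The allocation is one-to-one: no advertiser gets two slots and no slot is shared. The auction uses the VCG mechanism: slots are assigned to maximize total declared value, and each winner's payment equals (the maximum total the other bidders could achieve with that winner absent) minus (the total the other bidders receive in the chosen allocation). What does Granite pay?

Granite pays $37.

Efficient allocation: Apex→Slot 5 ($112), Delta→Slot 1 ($99), Ridgeline→Slot 7 ($142), Nimbus→Slot 3 ($73), Granite→Slot 2 ($133); total welfare W = $559.
Granite receives Slot 2 at value $133, so the others get W − 133 = $426.
Without Granite: best allocation of the remaining 4 bidders over all 5 slots is Apex→Slot 2 ($149), Delta→Slot 1 ($99), Ridgeline→Slot 7 ($142), Nimbus→Slot 3 ($73), total $463.
VCG payment = (others' best without Granite) − (others' welfare with Granite) = 463 − 426 = $37.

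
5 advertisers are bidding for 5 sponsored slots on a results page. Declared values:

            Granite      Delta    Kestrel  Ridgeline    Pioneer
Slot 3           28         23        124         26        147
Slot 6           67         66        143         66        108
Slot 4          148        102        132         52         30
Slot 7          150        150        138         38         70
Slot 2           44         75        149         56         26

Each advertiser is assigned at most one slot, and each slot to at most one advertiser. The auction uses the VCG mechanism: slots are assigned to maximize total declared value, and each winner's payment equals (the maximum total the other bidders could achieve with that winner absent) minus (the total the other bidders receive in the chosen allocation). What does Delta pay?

Delta pays $2.

Efficient allocation: Granite→Slot 4 ($148), Delta→Slot 7 ($150), Kestrel→Slot 2 ($149), Ridgeline→Slot 6 ($66), Pioneer→Slot 3 ($147); total welfare W = $660.
Delta receives Slot 7 at value $150, so the others get W − 150 = $510.
Without Delta: best allocation of the remaining 4 bidders over all 5 slots is Granite→Slot 7 ($150), Kestrel→Slot 2 ($149), Ridgeline→Slot 6 ($66), Pioneer→Slot 3 ($147), total $512.
VCG payment = (others' best without Delta) − (others' welfare with Delta) = 512 − 510 = $2.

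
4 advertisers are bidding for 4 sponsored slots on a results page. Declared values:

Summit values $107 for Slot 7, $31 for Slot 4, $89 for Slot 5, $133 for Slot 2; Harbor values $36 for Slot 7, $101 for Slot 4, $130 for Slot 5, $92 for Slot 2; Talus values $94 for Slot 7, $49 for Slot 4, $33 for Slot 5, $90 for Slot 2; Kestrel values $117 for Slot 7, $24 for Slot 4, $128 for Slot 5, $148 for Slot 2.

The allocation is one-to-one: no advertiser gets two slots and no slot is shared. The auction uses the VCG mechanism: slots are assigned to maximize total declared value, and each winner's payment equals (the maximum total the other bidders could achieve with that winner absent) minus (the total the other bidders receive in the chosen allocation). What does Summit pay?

Summit pays $49.

Efficient allocation: Summit→Slot 2 ($133), Harbor→Slot 4 ($101), Talus→Slot 7 ($94), Kestrel→Slot 5 ($128); total welfare W = $456.
Summit receives Slot 2 at value $133, so the others get W − 133 = $323.
Without Summit: best allocation of the remaining 3 bidders over all 4 slots is Harbor→Slot 5 ($130), Talus→Slot 7 ($94), Kestrel→Slot 2 ($148), total $372.
VCG payment = (others' best without Summit) − (others' welfare with Summit) = 372 − 323 = $49.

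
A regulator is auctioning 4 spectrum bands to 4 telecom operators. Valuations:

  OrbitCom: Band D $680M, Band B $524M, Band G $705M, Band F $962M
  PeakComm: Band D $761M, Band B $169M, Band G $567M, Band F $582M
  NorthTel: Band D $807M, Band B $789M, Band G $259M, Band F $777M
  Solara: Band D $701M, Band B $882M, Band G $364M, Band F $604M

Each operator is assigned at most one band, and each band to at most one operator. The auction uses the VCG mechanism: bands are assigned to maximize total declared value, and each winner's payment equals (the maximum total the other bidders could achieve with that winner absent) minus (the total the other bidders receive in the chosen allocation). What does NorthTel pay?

Efficient allocation: OrbitCom→Band F ($962M), PeakComm→Band G ($567M), NorthTel→Band D ($807M), Solara→Band B ($882M); total welfare W = $3218M.
NorthTel receives Band D at value $807M, so the others get W − 807 = $2411M.
Without NorthTel: best allocation of the remaining 3 bidders over all 4 bands is OrbitCom→Band F ($962M), PeakComm→Band D ($761M), Solara→Band B ($882M), total $2605M.
VCG payment = (others' best without NorthTel) − (others' welfare with NorthTel) = 2605 − 2411 = $194M.

NorthTel pays $194M.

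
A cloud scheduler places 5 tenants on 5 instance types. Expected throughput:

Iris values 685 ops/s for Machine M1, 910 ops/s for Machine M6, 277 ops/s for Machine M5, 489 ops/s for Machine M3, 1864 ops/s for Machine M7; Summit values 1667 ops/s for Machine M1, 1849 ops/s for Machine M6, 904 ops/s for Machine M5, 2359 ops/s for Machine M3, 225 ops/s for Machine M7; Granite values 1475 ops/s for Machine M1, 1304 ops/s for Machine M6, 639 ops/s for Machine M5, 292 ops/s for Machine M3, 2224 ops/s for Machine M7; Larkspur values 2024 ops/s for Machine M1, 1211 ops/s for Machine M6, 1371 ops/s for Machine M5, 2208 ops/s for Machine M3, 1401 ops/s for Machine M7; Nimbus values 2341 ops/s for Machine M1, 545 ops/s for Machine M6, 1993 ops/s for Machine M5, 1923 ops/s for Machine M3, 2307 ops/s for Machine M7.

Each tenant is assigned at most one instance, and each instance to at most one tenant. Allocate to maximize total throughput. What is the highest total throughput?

This is a one-to-one assignment (maximum-weight bipartite matching).
Optimal: Iris→Machine M7 (1864 ops/s), Summit→Machine M3 (2359 ops/s), Granite→Machine M6 (1304 ops/s), Larkspur→Machine M1 (2024 ops/s), Nimbus→Machine M5 (1993 ops/s) — total 1864+2359+1304+2024+1993 = 9544 ops/s.
Next-best assignment: Iris→Machine M6, Summit→Machine M3, Granite→Machine M7, Larkspur→Machine M1, Nimbus→Machine M5 = 9510 ops/s.
Every other assignment is strictly worse.

Maximum total: 9544 ops/s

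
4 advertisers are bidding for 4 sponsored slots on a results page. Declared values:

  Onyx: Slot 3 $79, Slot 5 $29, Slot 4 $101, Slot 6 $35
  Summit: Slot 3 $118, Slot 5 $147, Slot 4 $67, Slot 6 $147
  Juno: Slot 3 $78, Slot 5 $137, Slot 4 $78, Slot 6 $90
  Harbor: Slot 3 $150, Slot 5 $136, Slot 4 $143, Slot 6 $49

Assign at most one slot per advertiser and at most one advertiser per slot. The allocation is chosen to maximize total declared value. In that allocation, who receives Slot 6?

Optimal: Onyx→Slot 4 ($101), Summit→Slot 6 ($147), Juno→Slot 5 ($137), Harbor→Slot 3 ($150) — total 101+147+137+150 = $535.
Max-entry greedy (repeatedly take the single best remaining cell) gives $488, worse by 47.
Every other assignment is strictly worse.
Summit's own top slot is Slot 5 ($147), but forcing Summit→Slot 5 and reassigning the rest optimally gives only $488 — worse by 47.

Summit receives Slot 6.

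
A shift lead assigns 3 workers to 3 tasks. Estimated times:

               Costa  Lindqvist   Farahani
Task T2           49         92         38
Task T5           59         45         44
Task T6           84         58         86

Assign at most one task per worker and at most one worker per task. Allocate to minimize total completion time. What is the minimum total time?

Min total: 151 min

Optimal: Costa→Task T2 (49 min), Lindqvist→Task T6 (58 min), Farahani→Task T5 (44 min) — total 49+58+44 = 151 min.
Row-greedy (each worker in turn takes its cheapest remaining task) gives 180 min, worse by 29.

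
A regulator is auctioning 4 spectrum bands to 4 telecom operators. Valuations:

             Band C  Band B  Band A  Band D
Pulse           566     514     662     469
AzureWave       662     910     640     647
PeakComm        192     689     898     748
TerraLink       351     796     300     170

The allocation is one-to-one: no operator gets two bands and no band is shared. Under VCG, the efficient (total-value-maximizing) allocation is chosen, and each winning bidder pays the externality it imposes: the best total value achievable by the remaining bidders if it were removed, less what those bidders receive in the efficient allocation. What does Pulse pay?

Pulse pays $15M.

Efficient allocation: Pulse→Band C ($566M), AzureWave→Band D ($647M), PeakComm→Band A ($898M), TerraLink→Band B ($796M); total welfare W = $2907M.
Pulse receives Band C at value $566M, so the others get W − 566 = $2341M.
Without Pulse: best allocation of the remaining 3 bidders over all 4 bands is AzureWave→Band C ($662M), PeakComm→Band A ($898M), TerraLink→Band B ($796M), total $2356M.
VCG payment = (others' best without Pulse) − (others' welfare with Pulse) = 2356 − 2341 = $15M.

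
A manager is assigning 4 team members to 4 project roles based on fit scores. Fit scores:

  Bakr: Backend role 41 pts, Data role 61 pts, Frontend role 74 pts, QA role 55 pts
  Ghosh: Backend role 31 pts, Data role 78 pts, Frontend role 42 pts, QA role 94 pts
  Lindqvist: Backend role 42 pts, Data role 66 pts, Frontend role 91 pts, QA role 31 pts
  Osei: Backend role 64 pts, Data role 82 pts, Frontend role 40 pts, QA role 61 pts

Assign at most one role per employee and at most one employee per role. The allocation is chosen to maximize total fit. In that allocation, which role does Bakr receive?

Bakr receives Data role.

This is the linear assignment problem.
Optimal: Bakr→Data role (61 pts), Ghosh→QA role (94 pts), Lindqvist→Frontend role (91 pts), Osei→Backend role (64 pts) — total 61+94+91+64 = 310 pts.
Bakr's own top role is Frontend role (74 pts), but forcing Bakr→Frontend role and reassigning the rest optimally gives only 298 pts — worse by 12.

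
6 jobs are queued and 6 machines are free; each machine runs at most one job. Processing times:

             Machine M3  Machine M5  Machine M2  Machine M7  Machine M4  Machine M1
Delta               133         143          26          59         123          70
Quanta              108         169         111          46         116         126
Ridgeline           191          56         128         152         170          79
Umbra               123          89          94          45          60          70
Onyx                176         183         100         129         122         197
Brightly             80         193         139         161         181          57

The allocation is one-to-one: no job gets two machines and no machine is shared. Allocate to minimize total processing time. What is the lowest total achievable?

Minimum total: 400 min

Optimal: Delta→Machine M2 (26 min), Quanta→Machine M7 (46 min), Ridgeline→Machine M5 (56 min), Umbra→Machine M1 (70 min), Onyx→Machine M4 (122 min), Brightly→Machine M3 (80 min) — total 26+46+56+70+122+80 = 400 min.
Min-entry greedy (repeatedly take the single cheapest remaining cell) gives 414 min, worse by 14.
Swapping Onyx↔Quanta (Onyx→Machine M7 129 min, Quanta→Machine M4 116 min) adds 77.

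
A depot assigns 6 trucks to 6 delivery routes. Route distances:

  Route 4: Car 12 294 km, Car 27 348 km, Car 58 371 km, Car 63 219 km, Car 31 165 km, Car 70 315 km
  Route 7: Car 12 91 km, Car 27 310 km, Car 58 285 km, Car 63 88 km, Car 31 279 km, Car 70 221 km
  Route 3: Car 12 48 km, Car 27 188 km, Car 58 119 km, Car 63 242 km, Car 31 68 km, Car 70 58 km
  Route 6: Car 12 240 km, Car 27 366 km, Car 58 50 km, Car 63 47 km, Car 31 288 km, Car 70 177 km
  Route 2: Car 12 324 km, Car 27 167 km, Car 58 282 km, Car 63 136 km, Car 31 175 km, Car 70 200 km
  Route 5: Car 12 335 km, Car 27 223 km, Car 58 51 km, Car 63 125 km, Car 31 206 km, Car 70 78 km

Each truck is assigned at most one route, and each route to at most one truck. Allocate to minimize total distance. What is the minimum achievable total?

Minimum total: 579 km

Optimal: Car 12→Route 7 (91 km), Car 27→Route 2 (167 km), Car 58→Route 5 (51 km), Car 63→Route 6 (47 km), Car 31→Route 4 (165 km), Car 70→Route 3 (58 km) — total 91+167+51+47+165+58 = 579 km.
Swapping Car 27↔Car 12 (Car 27→Route 7 310 km, Car 12→Route 2 324 km) adds 376.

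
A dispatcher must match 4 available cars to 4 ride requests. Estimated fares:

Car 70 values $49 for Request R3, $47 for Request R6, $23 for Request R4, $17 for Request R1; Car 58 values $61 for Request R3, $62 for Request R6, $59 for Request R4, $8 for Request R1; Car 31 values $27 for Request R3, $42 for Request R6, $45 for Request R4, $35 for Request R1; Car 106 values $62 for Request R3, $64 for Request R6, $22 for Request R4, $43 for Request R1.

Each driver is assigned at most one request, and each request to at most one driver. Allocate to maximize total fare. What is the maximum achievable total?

This is the linear assignment problem.
Optimal: Car 70→Request R3 ($49), Car 58→Request R4 ($59), Car 31→Request R1 ($35), Car 106→Request R6 ($64) — total 49+59+35+64 = $207.
Column-greedy (each request in turn goes to its best remaining driver) gives $186, worse by 21.
Swapping Car 31↔Car 70 (Car 31→Request R3 $27, Car 70→Request R1 $17) loses 40.

Max total: $207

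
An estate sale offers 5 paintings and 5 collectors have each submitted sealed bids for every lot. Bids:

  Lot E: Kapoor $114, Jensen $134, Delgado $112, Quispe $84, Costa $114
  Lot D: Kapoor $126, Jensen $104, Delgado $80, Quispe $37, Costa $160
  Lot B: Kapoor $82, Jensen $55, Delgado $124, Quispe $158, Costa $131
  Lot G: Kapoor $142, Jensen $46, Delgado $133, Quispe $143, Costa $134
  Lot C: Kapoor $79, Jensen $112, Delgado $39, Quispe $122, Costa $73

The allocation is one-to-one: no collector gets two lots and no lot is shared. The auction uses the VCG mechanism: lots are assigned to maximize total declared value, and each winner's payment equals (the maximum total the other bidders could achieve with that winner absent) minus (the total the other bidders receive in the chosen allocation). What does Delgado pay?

Efficient allocation: Kapoor→Lot G ($142), Jensen→Lot C ($112), Delgado→Lot E ($112), Quispe→Lot B ($158), Costa→Lot D ($160); total welfare W = $684.
Delgado receives Lot E at value $112, so the others get W − 112 = $572.
Without Delgado: best allocation of the remaining 4 bidders over all 5 lots is Kapoor→Lot G ($142), Jensen→Lot E ($134), Quispe→Lot B ($158), Costa→Lot D ($160), total $594.
VCG payment = (others' best without Delgado) − (others' welfare with Delgado) = 594 − 572 = $22.

Delgado pays $22.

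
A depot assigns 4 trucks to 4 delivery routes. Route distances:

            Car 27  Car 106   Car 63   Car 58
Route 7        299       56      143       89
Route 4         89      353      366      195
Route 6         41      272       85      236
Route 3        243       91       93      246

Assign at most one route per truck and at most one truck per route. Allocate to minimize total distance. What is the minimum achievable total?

Minimum total: 354 km

Optimal: Car 27→Route 4 (89 km), Car 106→Route 3 (91 km), Car 63→Route 6 (85 km), Car 58→Route 7 (89 km) — total 89+91+85+89 = 354 km.
Column-greedy (each route in turn goes to its cheapest remaining truck) gives 476 km, worse by 122.
Next-best assignment: Car 27→Route 6, Car 106→Route 7, Car 63→Route 3, Car 58→Route 4 = 385 km.
No other one-to-one assignment undercuts 354 km.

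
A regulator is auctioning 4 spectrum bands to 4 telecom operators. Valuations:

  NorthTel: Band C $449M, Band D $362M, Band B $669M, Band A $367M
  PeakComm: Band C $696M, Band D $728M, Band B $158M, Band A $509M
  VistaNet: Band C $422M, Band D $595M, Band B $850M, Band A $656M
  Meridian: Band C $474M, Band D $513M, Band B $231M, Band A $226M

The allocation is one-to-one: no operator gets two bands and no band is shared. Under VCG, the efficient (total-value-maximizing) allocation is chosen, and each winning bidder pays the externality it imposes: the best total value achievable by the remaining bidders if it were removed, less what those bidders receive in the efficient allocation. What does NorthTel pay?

Efficient allocation: NorthTel→Band B ($669M), PeakComm→Band C ($696M), VistaNet→Band A ($656M), Meridian→Band D ($513M); total welfare W = $2534M.
NorthTel receives Band B at value $669M, so the others get W − 669 = $1865M.
Without NorthTel: best allocation of the remaining 3 bidders over all 4 bands is PeakComm→Band C ($696M), VistaNet→Band B ($850M), Meridian→Band D ($513M), total $2059M.
VCG payment = (others' best without NorthTel) − (others' welfare with NorthTel) = 2059 − 1865 = $194M.

NorthTel pays $194M.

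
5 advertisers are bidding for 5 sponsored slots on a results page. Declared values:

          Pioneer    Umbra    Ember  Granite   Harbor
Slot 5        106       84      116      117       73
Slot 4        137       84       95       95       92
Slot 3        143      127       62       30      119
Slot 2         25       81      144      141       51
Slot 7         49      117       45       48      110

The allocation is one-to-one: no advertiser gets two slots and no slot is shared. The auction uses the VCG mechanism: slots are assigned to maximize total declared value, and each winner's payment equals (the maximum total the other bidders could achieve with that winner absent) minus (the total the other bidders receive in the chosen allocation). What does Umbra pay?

Umbra pays $9.

Efficient allocation: Pioneer→Slot 4 ($137), Umbra→Slot 3 ($127), Ember→Slot 2 ($144), Granite→Slot 5 ($117), Harbor→Slot 7 ($110); total welfare W = $635.
Umbra receives Slot 3 at value $127, so the others get W − 127 = $508.
Without Umbra: best allocation of the remaining 4 bidders over all 5 slots is Pioneer→Slot 4 ($137), Ember→Slot 2 ($144), Granite→Slot 5 ($117), Harbor→Slot 3 ($119), total $517.
VCG payment = (others' best without Umbra) − (others' welfare with Umbra) = 517 − 508 = $9.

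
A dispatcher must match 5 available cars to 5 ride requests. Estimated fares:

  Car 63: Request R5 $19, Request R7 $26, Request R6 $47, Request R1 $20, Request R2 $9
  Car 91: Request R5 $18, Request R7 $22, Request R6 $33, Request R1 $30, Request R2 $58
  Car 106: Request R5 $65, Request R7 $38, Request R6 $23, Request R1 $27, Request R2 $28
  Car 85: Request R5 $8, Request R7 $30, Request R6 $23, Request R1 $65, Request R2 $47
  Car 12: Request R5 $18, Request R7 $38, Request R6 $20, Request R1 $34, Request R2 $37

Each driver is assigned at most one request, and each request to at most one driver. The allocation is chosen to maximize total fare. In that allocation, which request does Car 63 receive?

Optimal: Car 63→Request R6 ($47), Car 91→Request R2 ($58), Car 106→Request R5 ($65), Car 85→Request R1 ($65), Car 12→Request R7 ($38) — total 47+58+65+65+38 = $273.
Swapping Car 63↔Car 85 (Car 63→Request R1 $20, Car 85→Request R6 $23) loses 69.

Car 63 receives Request R6.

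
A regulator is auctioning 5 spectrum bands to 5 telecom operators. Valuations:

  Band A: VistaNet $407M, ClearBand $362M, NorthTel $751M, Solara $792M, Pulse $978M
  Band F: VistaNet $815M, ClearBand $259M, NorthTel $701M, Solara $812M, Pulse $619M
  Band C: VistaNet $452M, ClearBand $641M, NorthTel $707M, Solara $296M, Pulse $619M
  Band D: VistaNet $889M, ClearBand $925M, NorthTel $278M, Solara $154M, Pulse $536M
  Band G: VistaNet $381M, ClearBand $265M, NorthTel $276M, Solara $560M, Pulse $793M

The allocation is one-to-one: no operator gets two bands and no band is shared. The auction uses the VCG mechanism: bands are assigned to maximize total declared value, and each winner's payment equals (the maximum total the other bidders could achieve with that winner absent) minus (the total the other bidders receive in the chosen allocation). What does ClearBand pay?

ClearBand pays $279M.

Efficient allocation: VistaNet→Band F ($815M), ClearBand→Band D ($925M), NorthTel→Band C ($707M), Solara→Band A ($792M), Pulse→Band G ($793M); total welfare W = $4032M.
ClearBand receives Band D at value $925M, so the others get W − 925 = $3107M.
Without ClearBand: best allocation of the remaining 4 bidders over all 5 bands is VistaNet→Band D ($889M), NorthTel→Band C ($707M), Solara→Band F ($812M), Pulse→Band A ($978M), total $3386M.
VCG payment = (others' best without ClearBand) − (others' welfare with ClearBand) = 3386 − 3107 = $279M.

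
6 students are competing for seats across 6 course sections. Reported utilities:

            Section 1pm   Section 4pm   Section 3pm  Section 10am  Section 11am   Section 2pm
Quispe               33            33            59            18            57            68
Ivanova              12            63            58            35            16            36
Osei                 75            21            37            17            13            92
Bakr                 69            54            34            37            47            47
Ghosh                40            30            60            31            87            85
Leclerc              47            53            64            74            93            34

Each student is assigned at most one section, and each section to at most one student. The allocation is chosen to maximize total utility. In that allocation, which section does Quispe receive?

Quispe receives Section 3pm.

Treat this as an assignment problem: match each student to one section.
Optimal: Quispe→Section 3pm (59 points), Ivanova→Section 4pm (63 points), Osei→Section 2pm (92 points), Bakr→Section 1pm (69 points), Ghosh→Section 11am (87 points), Leclerc→Section 10am (74 points) — total 59+63+92+69+87+74 = 444 points.
Max-entry greedy (repeatedly take the single best remaining cell) gives 395 points, worse by 49.
Quispe's own top section is Section 2pm (68 points), but forcing Quispe→Section 2pm and reassigning the rest optimally gives only 416 points — worse by 28.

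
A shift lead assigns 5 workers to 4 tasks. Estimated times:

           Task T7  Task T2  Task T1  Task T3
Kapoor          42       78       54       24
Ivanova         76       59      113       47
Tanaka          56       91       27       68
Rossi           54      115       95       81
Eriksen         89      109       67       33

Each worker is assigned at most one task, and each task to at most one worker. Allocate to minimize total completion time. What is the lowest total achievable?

This is a one-to-one assignment (minimum-cost bipartite matching).
Optimal: Kapoor→Task T7 (42 min), Ivanova→Task T2 (59 min), Tanaka→Task T1 (27 min), Eriksen→Task T3 (33 min) — total 42+59+27+33 = 161 min.
Min-entry greedy (repeatedly take the single cheapest remaining cell) gives 164 min, worse by 3.
No other one-to-one assignment undercuts 161 min.

Minimum total: 161 min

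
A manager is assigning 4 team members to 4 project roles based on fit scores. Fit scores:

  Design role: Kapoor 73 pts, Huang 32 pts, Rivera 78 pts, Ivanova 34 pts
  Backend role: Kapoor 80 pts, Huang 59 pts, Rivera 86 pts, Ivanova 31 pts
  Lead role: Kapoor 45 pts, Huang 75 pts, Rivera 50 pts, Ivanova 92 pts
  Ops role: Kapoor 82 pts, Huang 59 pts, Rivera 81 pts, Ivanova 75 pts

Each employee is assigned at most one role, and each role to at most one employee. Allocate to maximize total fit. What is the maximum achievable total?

Optimal: Kapoor→Ops role (82 pts), Huang→Backend role (59 pts), Rivera→Design role (78 pts), Ivanova→Lead role (92 pts) — total 82+59+78+92 = 311 pts.
Max-entry greedy (repeatedly take the single best remaining cell) gives 292 pts, worse by 19.
Swapping Kapoor↔Ivanova (Kapoor→Lead role 45 pts, Ivanova→Ops role 75 pts) loses 54.

Maximum total: 311 pts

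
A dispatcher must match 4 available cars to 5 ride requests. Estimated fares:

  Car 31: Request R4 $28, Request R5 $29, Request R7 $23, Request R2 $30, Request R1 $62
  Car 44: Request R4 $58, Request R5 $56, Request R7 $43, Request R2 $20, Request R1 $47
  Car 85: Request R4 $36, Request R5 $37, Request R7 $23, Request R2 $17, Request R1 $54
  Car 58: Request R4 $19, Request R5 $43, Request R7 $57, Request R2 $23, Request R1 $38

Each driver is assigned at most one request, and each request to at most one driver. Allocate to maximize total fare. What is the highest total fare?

Max total: $214

Optimal: Car 31→Request R1 ($62), Car 44→Request R4 ($58), Car 85→Request R5 ($37), Car 58→Request R7 ($57) — total 62+58+37+57 = $214.
Next-best assignment: Car 31→Request R1, Car 44→Request R5, Car 85→Request R4, Car 58→Request R7 = $211.
Checked against all permutations: $214 is optimal.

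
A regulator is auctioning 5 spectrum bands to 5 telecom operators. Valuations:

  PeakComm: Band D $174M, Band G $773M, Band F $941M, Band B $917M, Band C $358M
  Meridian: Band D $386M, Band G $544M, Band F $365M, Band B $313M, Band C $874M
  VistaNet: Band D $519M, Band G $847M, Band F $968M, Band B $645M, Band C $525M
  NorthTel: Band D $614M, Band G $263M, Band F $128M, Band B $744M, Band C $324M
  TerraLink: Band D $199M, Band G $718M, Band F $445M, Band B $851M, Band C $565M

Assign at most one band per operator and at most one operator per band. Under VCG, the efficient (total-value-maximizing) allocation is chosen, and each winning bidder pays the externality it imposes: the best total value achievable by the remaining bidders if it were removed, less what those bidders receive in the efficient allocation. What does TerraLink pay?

Efficient allocation: PeakComm→Band F ($941M), Meridian→Band C ($874M), VistaNet→Band G ($847M), NorthTel→Band D ($614M), TerraLink→Band B ($851M); total welfare W = $4127M.
TerraLink receives Band B at value $851M, so the others get W − 851 = $3276M.
Without TerraLink: best allocation of the remaining 4 bidders over all 5 bands is PeakComm→Band F ($941M), Meridian→Band C ($874M), VistaNet→Band G ($847M), NorthTel→Band B ($744M), total $3406M.
VCG payment = (others' best without TerraLink) − (others' welfare with TerraLink) = 3406 − 3276 = $130M.

TerraLink pays $130M.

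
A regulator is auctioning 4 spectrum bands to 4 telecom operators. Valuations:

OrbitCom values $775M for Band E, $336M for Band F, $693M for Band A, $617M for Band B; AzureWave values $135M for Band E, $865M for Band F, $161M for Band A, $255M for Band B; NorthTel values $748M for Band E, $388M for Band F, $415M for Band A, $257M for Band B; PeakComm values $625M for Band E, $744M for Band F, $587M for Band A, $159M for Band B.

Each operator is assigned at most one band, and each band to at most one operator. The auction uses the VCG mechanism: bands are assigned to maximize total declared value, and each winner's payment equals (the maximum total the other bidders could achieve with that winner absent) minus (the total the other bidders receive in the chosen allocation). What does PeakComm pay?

Efficient allocation: OrbitCom→Band B ($617M), AzureWave→Band F ($865M), NorthTel→Band E ($748M), PeakComm→Band A ($587M); total welfare W = $2817M.
PeakComm receives Band A at value $587M, so the others get W − 587 = $2230M.
Without PeakComm: best allocation of the remaining 3 bidders over all 4 bands is OrbitCom→Band A ($693M), AzureWave→Band F ($865M), NorthTel→Band E ($748M), total $2306M.
VCG payment = (others' best without PeakComm) − (others' welfare with PeakComm) = 2306 − 2230 = $76M.

PeakComm pays $76M.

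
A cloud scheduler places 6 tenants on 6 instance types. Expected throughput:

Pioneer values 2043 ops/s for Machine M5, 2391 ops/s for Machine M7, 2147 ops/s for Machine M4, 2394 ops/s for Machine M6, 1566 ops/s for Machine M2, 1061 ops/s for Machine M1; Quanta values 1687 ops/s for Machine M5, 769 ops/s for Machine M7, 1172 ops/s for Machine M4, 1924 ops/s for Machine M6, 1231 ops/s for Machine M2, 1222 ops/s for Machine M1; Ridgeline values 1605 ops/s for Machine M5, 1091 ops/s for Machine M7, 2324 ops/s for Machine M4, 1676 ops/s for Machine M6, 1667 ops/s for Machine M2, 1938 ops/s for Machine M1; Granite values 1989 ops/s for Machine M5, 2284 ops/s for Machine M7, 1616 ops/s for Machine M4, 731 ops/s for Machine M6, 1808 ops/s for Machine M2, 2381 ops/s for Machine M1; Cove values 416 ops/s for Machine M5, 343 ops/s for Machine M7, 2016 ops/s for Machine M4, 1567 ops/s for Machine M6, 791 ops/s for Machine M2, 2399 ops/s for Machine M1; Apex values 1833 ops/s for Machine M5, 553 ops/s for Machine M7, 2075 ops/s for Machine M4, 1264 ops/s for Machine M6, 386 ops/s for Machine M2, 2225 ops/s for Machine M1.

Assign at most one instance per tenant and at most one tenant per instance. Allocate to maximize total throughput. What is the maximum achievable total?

Optimal: Pioneer→Machine M7 (2391 ops/s), Quanta→Machine M6 (1924 ops/s), Ridgeline→Machine M4 (2324 ops/s), Granite→Machine M2 (1808 ops/s), Cove→Machine M1 (2399 ops/s), Apex→Machine M5 (1833 ops/s) — total 2391+1924+2324+1808+2399+1833 = 12679 ops/s.
Max-entry greedy (repeatedly take the single best remaining cell) gives 12465 ops/s, worse by 214.
Checked against all permutations: 12679 ops/s is optimal.

Max total: 12679 ops/s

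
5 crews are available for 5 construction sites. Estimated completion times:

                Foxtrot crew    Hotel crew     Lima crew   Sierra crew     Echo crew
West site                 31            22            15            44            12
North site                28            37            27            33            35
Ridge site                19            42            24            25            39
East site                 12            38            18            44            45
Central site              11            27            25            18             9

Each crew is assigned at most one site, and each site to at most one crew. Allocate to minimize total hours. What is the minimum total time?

Minimum total: 95 hours

Optimal: Foxtrot crew→East site (12 hours), Hotel crew→West site (22 hours), Lima crew→North site (27 hours), Sierra crew→Ridge site (25 hours), Echo crew→Central site (9 hours) — total 12+22+27+25+9 = 95 hours.
Column-greedy (each site in turn goes to its cheapest remaining crew) gives 114 hours, worse by 19.
Checked against all permutations: 95 hours is optimal.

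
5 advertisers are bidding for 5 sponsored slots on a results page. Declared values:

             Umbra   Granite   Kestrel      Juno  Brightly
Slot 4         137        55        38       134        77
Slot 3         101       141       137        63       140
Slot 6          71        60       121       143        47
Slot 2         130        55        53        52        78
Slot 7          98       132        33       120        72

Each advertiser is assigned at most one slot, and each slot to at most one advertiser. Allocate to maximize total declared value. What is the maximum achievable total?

Optimal: Umbra→Slot 2 ($130), Granite→Slot 7 ($132), Kestrel→Slot 6 ($121), Juno→Slot 4 ($134), Brightly→Slot 3 ($140) — total 130+132+121+134+140 = $657.
Max-entry greedy (repeatedly take the single best remaining cell) gives $532, worse by 125.
Next-best assignment: Umbra→Slot 4, Granite→Slot 7, Kestrel→Slot 3, Juno→Slot 6, Brightly→Slot 2 = $627.

Maximum total: $657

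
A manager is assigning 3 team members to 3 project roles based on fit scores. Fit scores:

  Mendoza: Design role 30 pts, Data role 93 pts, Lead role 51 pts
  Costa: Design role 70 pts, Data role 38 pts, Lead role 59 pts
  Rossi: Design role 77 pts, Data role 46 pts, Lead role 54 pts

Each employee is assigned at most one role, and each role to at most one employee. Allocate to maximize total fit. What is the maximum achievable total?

Optimal: Mendoza→Data role (93 pts), Costa→Lead role (59 pts), Rossi→Design role (77 pts) — total 93+59+77 = 229 pts.
Row-greedy (each employee in turn takes its best remaining role) gives 217 pts, worse by 12.
Next-best assignment: Mendoza→Data role, Costa→Design role, Rossi→Lead role = 217 pts.
Every other assignment is strictly worse.

Max total: 229 pts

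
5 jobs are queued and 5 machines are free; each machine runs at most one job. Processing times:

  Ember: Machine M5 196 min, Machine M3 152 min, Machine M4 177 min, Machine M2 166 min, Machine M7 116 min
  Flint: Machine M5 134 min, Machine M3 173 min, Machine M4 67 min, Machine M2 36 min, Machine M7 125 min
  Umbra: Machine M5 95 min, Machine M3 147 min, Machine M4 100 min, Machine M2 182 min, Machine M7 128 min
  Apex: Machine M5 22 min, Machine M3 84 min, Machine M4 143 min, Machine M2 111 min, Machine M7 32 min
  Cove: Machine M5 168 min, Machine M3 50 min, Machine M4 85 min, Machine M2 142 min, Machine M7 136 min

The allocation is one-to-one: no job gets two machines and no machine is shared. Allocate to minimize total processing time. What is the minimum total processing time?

Min total: 324 min

Treat this as an assignment problem: match each job to one machine.
Optimal: Ember→Machine M7 (116 min), Flint→Machine M2 (36 min), Umbra→Machine M4 (100 min), Apex→Machine M5 (22 min), Cove→Machine M3 (50 min) — total 116+36+100+22+50 = 324 min.
Column-greedy (each machine in turn goes to its cheapest remaining job) gives 433 min, worse by 109.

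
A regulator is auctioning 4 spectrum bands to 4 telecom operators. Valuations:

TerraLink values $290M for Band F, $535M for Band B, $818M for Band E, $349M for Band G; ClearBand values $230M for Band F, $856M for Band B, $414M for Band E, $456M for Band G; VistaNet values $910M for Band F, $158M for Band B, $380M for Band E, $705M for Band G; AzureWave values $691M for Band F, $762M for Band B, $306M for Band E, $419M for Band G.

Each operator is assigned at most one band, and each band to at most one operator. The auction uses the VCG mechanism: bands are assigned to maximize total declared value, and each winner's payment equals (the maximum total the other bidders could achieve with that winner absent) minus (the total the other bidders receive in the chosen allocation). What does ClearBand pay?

ClearBand pays $276M.

Efficient allocation: TerraLink→Band E ($818M), ClearBand→Band B ($856M), VistaNet→Band G ($705M), AzureWave→Band F ($691M); total welfare W = $3070M.
ClearBand receives Band B at value $856M, so the others get W − 856 = $2214M.
Without ClearBand: best allocation of the remaining 3 bidders over all 4 bands is TerraLink→Band E ($818M), VistaNet→Band F ($910M), AzureWave→Band B ($762M), total $2490M.
VCG payment = (others' best without ClearBand) − (others' welfare with ClearBand) = 2490 − 2214 = $276M.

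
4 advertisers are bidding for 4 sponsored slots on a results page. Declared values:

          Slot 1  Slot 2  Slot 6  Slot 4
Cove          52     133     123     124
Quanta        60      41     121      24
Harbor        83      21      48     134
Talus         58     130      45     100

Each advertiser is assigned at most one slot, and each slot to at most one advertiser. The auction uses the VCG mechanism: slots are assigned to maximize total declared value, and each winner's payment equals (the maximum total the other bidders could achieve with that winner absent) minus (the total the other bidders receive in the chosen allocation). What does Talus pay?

Talus pays $60.

Efficient allocation: Cove→Slot 4 ($124), Quanta→Slot 6 ($121), Harbor→Slot 1 ($83), Talus→Slot 2 ($130); total welfare W = $458.
Talus receives Slot 2 at value $130, so the others get W − 130 = $328.
Without Talus: best allocation of the remaining 3 bidders over all 4 slots is Cove→Slot 2 ($133), Quanta→Slot 6 ($121), Harbor→Slot 4 ($134), total $388.
VCG payment = (others' best without Talus) − (others' welfare with Talus) = 388 − 328 = $60.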